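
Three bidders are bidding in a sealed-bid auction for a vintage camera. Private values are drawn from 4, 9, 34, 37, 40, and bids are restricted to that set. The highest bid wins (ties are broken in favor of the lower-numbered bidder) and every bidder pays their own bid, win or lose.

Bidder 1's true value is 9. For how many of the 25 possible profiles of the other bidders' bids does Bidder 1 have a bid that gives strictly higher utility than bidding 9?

Others bid (4, 4): truth gives 0; bid 4 gives 5 > 0. Violating.
Others bid (4, 34): truth gives -9; bid 4 gives -4 > -9. Violating.
Others bid (4, 37): truth gives -9; bid 4 gives -4 > -9. Violating.
Others bid (4, 40): truth gives -9; bid 4 gives -4 > -9. Violating.
Others bid (4, 9): truth gives 0; no alternative beats it.
Others bid (9, 4): truth gives 0; no alternative beats it.
(Checking all 25 profiles: 22 have a profitable deviation, 3 do not.)

22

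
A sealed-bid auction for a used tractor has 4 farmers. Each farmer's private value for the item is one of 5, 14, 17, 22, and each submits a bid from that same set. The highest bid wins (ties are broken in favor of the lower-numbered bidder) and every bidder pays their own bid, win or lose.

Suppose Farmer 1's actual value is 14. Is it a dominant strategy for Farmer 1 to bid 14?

Consider the case where Farmer 2 bids 5, Farmer 3 bids 5 and Farmer 4 bids 5.
Truthful bid 14: wins, pays 14, utility 14 - 14 = 0.
Bid 5 instead: wins, pays 5, utility 14 - 5 = 9.
Since 9 > 0, bidding 5 is strictly better here, so truthful bidding is not dominant.

No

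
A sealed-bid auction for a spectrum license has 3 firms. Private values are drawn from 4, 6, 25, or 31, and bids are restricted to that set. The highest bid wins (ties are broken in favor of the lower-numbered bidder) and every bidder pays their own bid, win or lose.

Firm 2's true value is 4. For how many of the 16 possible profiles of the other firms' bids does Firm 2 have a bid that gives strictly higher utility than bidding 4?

2

Others bid (4, 4): truth gives -4; bid 6 gives -2 > -4. Violating.
Others bid (4, 6): truth gives -4; bid 6 gives -2 > -4. Violating.
Others bid (4, 25): truth gives -4; no alternative beats it.
Others bid (4, 31): truth gives -4; no alternative beats it.
(Checking all 16 profiles: 2 have a profitable deviation, 14 do not.)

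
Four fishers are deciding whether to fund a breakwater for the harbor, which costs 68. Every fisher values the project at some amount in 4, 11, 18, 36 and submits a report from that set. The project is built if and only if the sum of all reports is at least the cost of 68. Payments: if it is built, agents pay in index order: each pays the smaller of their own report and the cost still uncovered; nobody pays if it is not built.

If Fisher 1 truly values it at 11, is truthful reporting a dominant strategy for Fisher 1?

No

Consider the case where Fisher 2 reports 4, Fisher 3 reports 36 and Fisher 4 reports 36.
Truthful report 11: project built, pays 11, utility 11 - 11 = 0.
Report 4 instead: project built, pays 4, utility 11 - 4 = 7.
Since 7 > 0, reporting 4 is strictly better here, so truthful reporting is not dominant.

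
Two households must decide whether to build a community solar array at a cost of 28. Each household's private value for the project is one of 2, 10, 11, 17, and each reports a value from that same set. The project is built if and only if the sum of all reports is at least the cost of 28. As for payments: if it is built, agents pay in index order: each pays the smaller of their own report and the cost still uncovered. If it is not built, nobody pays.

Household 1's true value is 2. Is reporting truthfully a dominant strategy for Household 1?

Yes

Check each profile of the others' reports and compare truth against every alternative report.
Others report (2): truth gives 0, best alternative gives 0.
Others report (10): truth gives 0, best alternative gives 0.
Others report (11): truth gives 0, best alternative gives 0.
Others report (17): truth gives 0, best alternative gives 0.
In every case the truthful report is at least as good as any alternative, so it is a dominant strategy.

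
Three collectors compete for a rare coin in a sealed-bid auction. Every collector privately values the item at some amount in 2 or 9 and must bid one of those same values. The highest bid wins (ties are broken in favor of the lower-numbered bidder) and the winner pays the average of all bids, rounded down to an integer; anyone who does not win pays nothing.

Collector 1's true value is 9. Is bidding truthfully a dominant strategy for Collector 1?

No

Consider the case where Collector 2 bids 2 and Collector 3 bids 2.
Truthful bid 9: wins, pays 4, utility 9 - 4 = 5.
Bid 2 instead: wins, pays 2, utility 9 - 2 = 7.
Since 7 > 5, bidding 2 is strictly better here, so truthful bidding is not dominant.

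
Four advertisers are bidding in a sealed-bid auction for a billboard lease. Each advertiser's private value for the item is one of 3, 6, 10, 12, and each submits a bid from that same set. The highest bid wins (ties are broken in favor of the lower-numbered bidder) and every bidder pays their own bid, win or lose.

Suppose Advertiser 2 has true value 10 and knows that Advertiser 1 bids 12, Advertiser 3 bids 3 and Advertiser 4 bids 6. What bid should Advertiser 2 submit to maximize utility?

Bid 3: loses but pays 3, utility -3.
Bid 6: loses but pays 6, utility -6.
Bid 10: loses but pays 10, utility -10.
Bid 12: loses but pays 12, utility -12.
The best choice is 3 with utility -3.

3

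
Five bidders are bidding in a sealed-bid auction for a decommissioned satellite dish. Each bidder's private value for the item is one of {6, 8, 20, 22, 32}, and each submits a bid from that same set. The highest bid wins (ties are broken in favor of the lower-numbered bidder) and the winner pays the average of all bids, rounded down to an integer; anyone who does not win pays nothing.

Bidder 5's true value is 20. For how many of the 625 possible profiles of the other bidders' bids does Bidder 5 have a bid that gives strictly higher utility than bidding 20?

169

Others bid (6, 6, 6, 6): truth gives 12; bid 8 gives 14 > 12. Violating.
Others bid (6, 6, 6, 20): truth gives 0; bid 22 gives 8 > 0. Violating.
Others bid (6, 6, 6, 22): truth gives 0; bid 32 gives 6 > 0. Violating.
Others bid (6, 6, 8, 20): truth gives 0; bid 22 gives 8 > 0. Violating.
Others bid (6, 6, 6, 8): truth gives 11; no alternative beats it.
Others bid (6, 6, 6, 32): truth gives 0; no alternative beats it.
(Checking all 625 profiles: 169 have a profitable deviation, 456 do not.)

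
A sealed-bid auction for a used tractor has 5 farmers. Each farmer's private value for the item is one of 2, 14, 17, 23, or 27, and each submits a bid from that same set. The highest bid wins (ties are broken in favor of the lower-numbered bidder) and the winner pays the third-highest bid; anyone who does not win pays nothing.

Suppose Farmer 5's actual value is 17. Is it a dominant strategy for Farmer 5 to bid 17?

Consider the case where Farmer 1 bids 2, Farmer 2 bids 2, Farmer 3 bids 2 and Farmer 4 bids 17.
Truthful bid 17: loses, pays 0, utility 0.
Bid 23 instead: wins, pays 2, utility 17 - 2 = 15.
Since 15 > 0, bidding 23 is strictly better here, so truthful bidding is not dominant.

No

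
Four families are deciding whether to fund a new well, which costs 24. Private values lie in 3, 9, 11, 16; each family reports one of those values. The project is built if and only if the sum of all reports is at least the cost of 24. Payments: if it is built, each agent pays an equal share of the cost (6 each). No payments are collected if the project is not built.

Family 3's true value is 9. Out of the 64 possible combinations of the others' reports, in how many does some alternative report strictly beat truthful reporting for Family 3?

Others report (3, 3, 3): truth gives 0; report 16 gives 3 > 0. Violating.
Others report (3, 3, 9): truth gives 3; no alternative beats it.
Others report (3, 3, 11): truth gives 3; no alternative beats it.
(Checking all 64 profiles: 1 has a profitable deviation, 63 do not.)

1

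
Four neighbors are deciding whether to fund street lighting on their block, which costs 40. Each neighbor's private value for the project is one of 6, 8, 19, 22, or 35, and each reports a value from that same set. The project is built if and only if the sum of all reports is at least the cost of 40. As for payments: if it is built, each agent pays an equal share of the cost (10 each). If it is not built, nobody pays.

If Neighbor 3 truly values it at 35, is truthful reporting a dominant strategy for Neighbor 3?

Check each profile of the others' reports and compare truth against every alternative report.
Others report (6, 6, 6): truth gives 25, best alternative gives 25.
Others report (6, 6, 8): truth gives 25, best alternative gives 25.
Others report (6, 6, 19): truth gives 25, best alternative gives 25.
Others report (6, 6, 22): truth gives 25, best alternative gives 25.
Others report (6, 6, 35): truth gives 25, best alternative gives 25.
Others report (6, 8, 6): truth gives 25, best alternative gives 25.
(Remaining 119 profiles checked similarly; truth is weakly best in each.)
In every case the truthful report is at least as good as any alternative, so it is a dominant strategy.

Yes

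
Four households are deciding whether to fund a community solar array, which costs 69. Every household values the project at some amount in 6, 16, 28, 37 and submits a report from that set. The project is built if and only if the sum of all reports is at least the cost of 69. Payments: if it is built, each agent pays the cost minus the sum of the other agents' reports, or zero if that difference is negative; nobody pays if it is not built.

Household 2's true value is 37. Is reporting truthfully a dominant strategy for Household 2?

Check each profile of the others' reports and compare truth against every alternative report.
Others report (6, 6, 28): truth gives 8, best alternative gives 0.
Others report (6, 28, 6): truth gives 8, best alternative gives 0.
Others report (28, 6, 6): truth gives 8, best alternative gives 0.
Others report (6, 16, 16): truth gives 6, best alternative gives 0.
Others report (16, 6, 16): truth gives 6, best alternative gives 0.
Others report (16, 16, 6): truth gives 6, best alternative gives 0.
(Remaining 58 profiles checked similarly; truth is weakly best in each.)
In every case the truthful report is at least as good as any alternative, so it is a dominant strategy.

Yes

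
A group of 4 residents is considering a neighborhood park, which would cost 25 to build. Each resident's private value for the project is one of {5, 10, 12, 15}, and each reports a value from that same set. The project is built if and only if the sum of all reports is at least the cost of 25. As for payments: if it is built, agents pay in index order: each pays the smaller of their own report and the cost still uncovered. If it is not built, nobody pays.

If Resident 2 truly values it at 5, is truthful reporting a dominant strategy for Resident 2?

Yes

Check each profile of the others' reports and compare truth against every alternative report.
Others report (5, 5, 5): truth gives 0, best alternative gives -5.
Others report (5, 5, 10): truth gives 0, best alternative gives -5.
Others report (5, 5, 12): truth gives 0, best alternative gives -5.
Others report (5, 5, 15): truth gives 0, best alternative gives -5.
Others report (5, 10, 5): truth gives 0, best alternative gives -5.
Others report (5, 10, 10): truth gives 0, best alternative gives -5.
(Remaining 58 profiles checked similarly; truth is weakly best in each.)
In every case the truthful report is at least as good as any alternative, so it is a dominant strategy.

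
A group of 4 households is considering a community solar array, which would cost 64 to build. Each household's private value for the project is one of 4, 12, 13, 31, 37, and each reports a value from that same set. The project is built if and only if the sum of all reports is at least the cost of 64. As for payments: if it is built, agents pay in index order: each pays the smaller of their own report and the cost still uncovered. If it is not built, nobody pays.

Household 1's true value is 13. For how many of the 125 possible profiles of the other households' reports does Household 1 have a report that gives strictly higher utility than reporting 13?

Others report (4, 12, 37): truth gives 0; report 12 gives 1 > 0. Violating.
Others report (4, 13, 37): truth gives 0; report 12 gives 1 > 0. Violating.
Others report (4, 31, 31): truth gives 0; report 4 gives 9 > 0. Violating.
Others report (4, 31, 37): truth gives 0; report 4 gives 9 > 0. Violating.
Others report (4, 4, 4): truth gives 0; no alternative beats it.
Others report (4, 4, 12): truth gives 0; no alternative beats it.
(Checking all 125 profiles: 80 have a profitable deviation, 45 do not.)

80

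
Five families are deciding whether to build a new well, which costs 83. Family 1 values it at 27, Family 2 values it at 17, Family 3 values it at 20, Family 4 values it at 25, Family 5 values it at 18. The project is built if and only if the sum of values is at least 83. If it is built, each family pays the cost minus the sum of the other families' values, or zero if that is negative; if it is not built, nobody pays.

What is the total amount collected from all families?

Total value 107 ≥ cost 83, so it is built.
Family 1: others sum to 80; max(0, 83 - 80) = 3.
Family 2: others sum to 90; max(0, 83 - 90) = 0.
Family 3: others sum to 87; max(0, 83 - 87) = 0.
Family 4: others sum to 82; max(0, 83 - 82) = 1.
Family 5: others sum to 89; max(0, 83 - 89) = 0.
Total collected = 3 + 0 + 0 + 1 + 0 = 4.

4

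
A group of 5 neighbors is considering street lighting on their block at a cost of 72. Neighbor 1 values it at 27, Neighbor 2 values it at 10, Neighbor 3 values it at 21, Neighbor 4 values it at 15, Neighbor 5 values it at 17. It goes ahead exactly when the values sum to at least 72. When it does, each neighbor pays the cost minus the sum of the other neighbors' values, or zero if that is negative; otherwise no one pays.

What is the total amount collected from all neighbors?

Total value 90 ≥ cost 72, so it is built.
Neighbor 1: others sum to 63; max(0, 72 - 63) = 9.
Neighbor 2: others sum to 80; max(0, 72 - 80) = 0.
Neighbor 3: others sum to 69; max(0, 72 - 69) = 3.
Neighbor 4: others sum to 75; max(0, 72 - 75) = 0.
Neighbor 5: others sum to 73; max(0, 72 - 73) = 0.
Total collected = 9 + 0 + 3 + 0 + 0 = 12.

12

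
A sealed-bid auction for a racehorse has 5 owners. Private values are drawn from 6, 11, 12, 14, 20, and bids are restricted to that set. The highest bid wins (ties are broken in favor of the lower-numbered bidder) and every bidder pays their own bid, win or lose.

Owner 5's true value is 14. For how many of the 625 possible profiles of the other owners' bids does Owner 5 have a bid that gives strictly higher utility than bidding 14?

560

Others bid (6, 6, 6, 6): truth gives 0; bid 11 gives 3 > 0. Violating.
Others bid (6, 6, 6, 11): truth gives 0; bid 12 gives 2 > 0. Violating.
Others bid (6, 6, 6, 14): truth gives -14; bid 6 gives -6 > -14. Violating.
Others bid (6, 6, 6, 20): truth gives -14; bid 6 gives -6 > -14. Violating.
Others bid (6, 6, 6, 12): truth gives 0; no alternative beats it.
Others bid (6, 6, 11, 12): truth gives 0; no alternative beats it.
(Checking all 625 profiles: 560 have a profitable deviation, 65 do not.)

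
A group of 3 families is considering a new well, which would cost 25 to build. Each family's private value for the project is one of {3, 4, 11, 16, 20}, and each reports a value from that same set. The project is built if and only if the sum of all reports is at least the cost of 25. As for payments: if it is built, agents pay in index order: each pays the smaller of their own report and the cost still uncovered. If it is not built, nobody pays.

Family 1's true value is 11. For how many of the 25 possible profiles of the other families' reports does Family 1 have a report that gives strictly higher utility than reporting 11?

Others report (3, 20): truth gives 0; report 3 gives 8 > 0. Violating.
Others report (4, 20): truth gives 0; report 3 gives 8 > 0. Violating.
Others report (11, 11): truth gives 0; report 3 gives 8 > 0. Violating.
Others report (11, 16): truth gives 0; report 3 gives 8 > 0. Violating.
Others report (3, 3): truth gives 0; no alternative beats it.
Others report (3, 4): truth gives 0; no alternative beats it.
(Checking all 25 profiles: 13 have a profitable deviation, 12 do not.)

13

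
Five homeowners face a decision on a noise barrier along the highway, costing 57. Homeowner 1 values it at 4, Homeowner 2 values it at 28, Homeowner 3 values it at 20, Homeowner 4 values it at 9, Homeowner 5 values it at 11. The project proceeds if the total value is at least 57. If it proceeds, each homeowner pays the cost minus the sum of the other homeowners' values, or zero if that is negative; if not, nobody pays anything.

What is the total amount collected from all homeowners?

18

Total value 72 ≥ cost 57, so it is built.
Homeowner 1: others sum to 68; max(0, 57 - 68) = 0.
Homeowner 2: others sum to 44; max(0, 57 - 44) = 13.
Homeowner 3: others sum to 52; max(0, 57 - 52) = 5.
Homeowner 4: others sum to 63; max(0, 57 - 63) = 0.
Homeowner 5: others sum to 61; max(0, 57 - 61) = 0.
Total collected = 0 + 13 + 5 + 0 + 0 = 18.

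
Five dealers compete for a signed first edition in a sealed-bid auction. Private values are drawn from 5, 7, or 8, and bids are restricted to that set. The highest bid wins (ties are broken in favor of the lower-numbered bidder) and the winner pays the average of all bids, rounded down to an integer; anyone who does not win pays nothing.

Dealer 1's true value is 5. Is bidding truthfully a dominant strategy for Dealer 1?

Yes

Check each profile of the others' bids and compare truth against every alternative bid.
Others bid (7, 7, 7, 7): truth gives 0, best alternative gives -2.
Others bid (5, 5, 7, 7): truth gives 0, best alternative gives -1.
Others bid (5, 7, 5, 7): truth gives 0, best alternative gives -1.
Others bid (5, 7, 7, 5): truth gives 0, best alternative gives -1.
Others bid (5, 7, 7, 7): truth gives 0, best alternative gives -1.
Others bid (7, 5, 5, 7): truth gives 0, best alternative gives -1.
(Remaining 75 profiles checked similarly; truth is weakly best in each.)
In every case the truthful bid is at least as good as any alternative, so it is a dominant strategy.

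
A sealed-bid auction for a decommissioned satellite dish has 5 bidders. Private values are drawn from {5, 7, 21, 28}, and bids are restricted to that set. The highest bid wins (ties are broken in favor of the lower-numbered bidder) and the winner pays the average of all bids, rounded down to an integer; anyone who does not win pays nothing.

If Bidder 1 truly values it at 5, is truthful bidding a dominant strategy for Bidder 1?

Yes

Check each profile of the others' bids and compare truth against every alternative bid.
Others bid (7, 7, 7, 7): truth gives 0, best alternative gives -2.
Others bid (5, 5, 7, 7): truth gives 0, best alternative gives -1.
Others bid (5, 7, 5, 7): truth gives 0, best alternative gives -1.
Others bid (5, 7, 7, 5): truth gives 0, best alternative gives -1.
Others bid (5, 7, 7, 7): truth gives 0, best alternative gives -1.
Others bid (7, 5, 5, 7): truth gives 0, best alternative gives -1.
(Remaining 250 profiles checked similarly; truth is weakly best in each.)
In every case the truthful bid is at least as good as any alternative, so it is a dominant strategy.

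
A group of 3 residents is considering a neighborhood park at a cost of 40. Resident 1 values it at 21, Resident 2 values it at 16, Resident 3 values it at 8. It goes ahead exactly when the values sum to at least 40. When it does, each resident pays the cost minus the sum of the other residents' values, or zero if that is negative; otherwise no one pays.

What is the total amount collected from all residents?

30

Total value 45 ≥ cost 40, so it is built.
Resident 1: others sum to 24; max(0, 40 - 24) = 16.
Resident 2: others sum to 29; max(0, 40 - 29) = 11.
Resident 3: others sum to 37; max(0, 40 - 37) = 3.
Total collected = 16 + 11 + 3 = 30.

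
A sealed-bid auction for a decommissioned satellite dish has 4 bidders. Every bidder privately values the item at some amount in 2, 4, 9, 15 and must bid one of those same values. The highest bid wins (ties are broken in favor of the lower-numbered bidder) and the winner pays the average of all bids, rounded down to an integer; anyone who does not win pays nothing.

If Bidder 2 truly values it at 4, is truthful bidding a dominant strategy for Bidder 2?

Check each profile of the others' bids and compare truth against every alternative bid.
Others bid (2, 2, 2): truth gives 2, best alternative gives 1.
Others bid (2, 2, 4): truth gives 1, best alternative gives 0.
Others bid (2, 4, 2): truth gives 1, best alternative gives 0.
Others bid (2, 4, 4): truth gives 1, best alternative gives 0.
Others bid (2, 2, 9): truth gives 0, best alternative gives 0.
Others bid (2, 2, 15): truth gives 0, best alternative gives 0.
(Remaining 58 profiles checked similarly; truth is weakly best in each.)
In every case the truthful bid is at least as good as any alternative, so it is a dominant strategy.

Yes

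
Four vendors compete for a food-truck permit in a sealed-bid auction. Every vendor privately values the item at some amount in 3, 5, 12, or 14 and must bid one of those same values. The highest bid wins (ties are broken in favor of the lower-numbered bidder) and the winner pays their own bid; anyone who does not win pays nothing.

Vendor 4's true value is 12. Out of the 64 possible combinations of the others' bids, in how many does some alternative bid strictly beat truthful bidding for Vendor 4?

Others bid (3, 3, 3): truth gives 0; bid 5 gives 7 > 0. Violating.
Others bid (3, 3, 5): truth gives 0; no alternative beats it.
Others bid (3, 3, 12): truth gives 0; no alternative beats it.
(Checking all 64 profiles: 1 has a profitable deviation, 63 do not.)

1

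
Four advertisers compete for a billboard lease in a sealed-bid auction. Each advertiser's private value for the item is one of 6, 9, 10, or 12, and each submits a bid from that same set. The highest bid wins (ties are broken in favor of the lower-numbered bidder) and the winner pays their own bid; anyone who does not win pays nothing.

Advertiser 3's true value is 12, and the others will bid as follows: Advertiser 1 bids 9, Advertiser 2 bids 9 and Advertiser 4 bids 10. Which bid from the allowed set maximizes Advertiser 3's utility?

Bid 6: loses, pays 0, utility 0.
Bid 9: loses, pays 0, utility 0.
Bid 10: wins, pays 10, utility 12 - 10 = 2.
Bid 12: wins, pays 12, utility 12 - 12 = 0.
The best choice is 10 with utility 2.

10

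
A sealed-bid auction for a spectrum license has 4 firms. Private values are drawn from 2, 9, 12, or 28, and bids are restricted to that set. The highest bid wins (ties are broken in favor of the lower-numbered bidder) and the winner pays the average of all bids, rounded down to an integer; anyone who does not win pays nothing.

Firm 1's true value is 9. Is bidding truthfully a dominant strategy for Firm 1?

Consider the case where Firm 2 bids 2, Firm 3 bids 2 and Firm 4 bids 2.
Truthful bid 9: wins, pays 3, utility 9 - 3 = 6.
Bid 2 instead: wins, pays 2, utility 9 - 2 = 7.
Since 7 > 6, bidding 2 is strictly better here, so truthful bidding is not dominant.

No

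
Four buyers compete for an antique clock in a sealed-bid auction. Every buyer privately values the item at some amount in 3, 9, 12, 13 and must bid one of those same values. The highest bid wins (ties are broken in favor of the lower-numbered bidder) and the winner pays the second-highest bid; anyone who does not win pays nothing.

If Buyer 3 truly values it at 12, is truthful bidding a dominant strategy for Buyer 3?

Yes

Check each profile of the others' bids and compare truth against every alternative bid.
Others bid (3, 3, 3): truth gives 9, best alternative gives 9.
Others bid (3, 3, 9): truth gives 3, best alternative gives 3.
Others bid (3, 9, 3): truth gives 3, best alternative gives 3.
Others bid (3, 9, 9): truth gives 3, best alternative gives 3.
Others bid (9, 3, 3): truth gives 3, best alternative gives 3.
Others bid (9, 3, 9): truth gives 3, best alternative gives 3.
(Remaining 58 profiles checked similarly; truth is weakly best in each.)
In every case the truthful bid is at least as good as any alternative, so it is a dominant strategy.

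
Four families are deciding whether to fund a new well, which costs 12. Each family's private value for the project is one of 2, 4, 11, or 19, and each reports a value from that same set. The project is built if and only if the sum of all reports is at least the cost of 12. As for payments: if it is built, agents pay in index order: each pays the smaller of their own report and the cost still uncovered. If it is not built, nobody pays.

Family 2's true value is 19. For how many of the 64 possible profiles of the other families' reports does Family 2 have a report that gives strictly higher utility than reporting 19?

31

Others report (2, 2, 4): truth gives 9; report 4 gives 15 > 9. Violating.
Others report (2, 2, 11): truth gives 9; report 2 gives 17 > 9. Violating.
Others report (2, 2, 19): truth gives 9; report 2 gives 17 > 9. Violating.
Others report (2, 4, 2): truth gives 9; report 4 gives 15 > 9. Violating.
Others report (2, 2, 2): truth gives 9; no alternative beats it.
Others report (11, 2, 2): truth gives 18; no alternative beats it.
(Checking all 64 profiles: 31 have a profitable deviation, 33 do not.)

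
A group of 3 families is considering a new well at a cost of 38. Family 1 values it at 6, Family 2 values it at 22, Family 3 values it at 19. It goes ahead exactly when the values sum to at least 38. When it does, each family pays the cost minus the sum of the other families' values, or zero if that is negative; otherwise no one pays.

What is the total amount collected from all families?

23

Total value 47 ≥ cost 38, so it is built.
Family 1: others sum to 41; max(0, 38 - 41) = 0.
Family 2: others sum to 25; max(0, 38 - 25) = 13.
Family 3: others sum to 28; max(0, 38 - 28) = 10.
Total collected = 0 + 13 + 10 = 23.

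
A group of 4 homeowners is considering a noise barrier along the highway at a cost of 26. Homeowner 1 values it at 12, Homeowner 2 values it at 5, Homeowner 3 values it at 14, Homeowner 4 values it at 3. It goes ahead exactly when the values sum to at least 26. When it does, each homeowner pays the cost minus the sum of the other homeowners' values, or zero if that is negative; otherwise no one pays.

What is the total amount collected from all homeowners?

10

Total value 34 ≥ cost 26, so it is built.
Homeowner 1: others sum to 22; max(0, 26 - 22) = 4.
Homeowner 2: others sum to 29; max(0, 26 - 29) = 0.
Homeowner 3: others sum to 20; max(0, 26 - 20) = 6.
Homeowner 4: others sum to 31; max(0, 26 - 31) = 0.
Total collected = 4 + 0 + 6 + 0 = 10.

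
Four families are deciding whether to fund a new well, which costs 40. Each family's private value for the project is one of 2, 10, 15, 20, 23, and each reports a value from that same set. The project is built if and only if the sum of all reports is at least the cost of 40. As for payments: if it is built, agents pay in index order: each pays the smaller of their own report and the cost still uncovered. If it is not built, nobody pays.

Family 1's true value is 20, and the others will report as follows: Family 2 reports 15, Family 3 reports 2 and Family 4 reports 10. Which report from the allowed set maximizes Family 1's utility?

Report 2: project not built, utility 0.
Report 10: project not built, utility 0.
Report 15: project built, pays 15, utility 20 - 15 = 5.
Report 20: project built, pays 20, utility 20 - 20 = 0.
Report 23: project built, pays 23, utility 20 - 23 = -3.
The best choice is 15 with utility 5.

15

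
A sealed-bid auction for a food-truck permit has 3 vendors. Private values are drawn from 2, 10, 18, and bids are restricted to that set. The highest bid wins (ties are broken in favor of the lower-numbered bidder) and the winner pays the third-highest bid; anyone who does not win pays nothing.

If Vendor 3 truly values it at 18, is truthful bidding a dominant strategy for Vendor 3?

Check each profile of the others' bids and compare truth against every alternative bid.
Others bid (2, 10): truth gives 16, best alternative gives 0.
Others bid (10, 2): truth gives 16, best alternative gives 0.
Others bid (10, 10): truth gives 8, best alternative gives 0.
Others bid (2, 2): truth gives 16, best alternative gives 16.
Others bid (2, 18): truth gives 0, best alternative gives 0.
Others bid (10, 18): truth gives 0, best alternative gives 0.
(Remaining 3 profiles checked similarly; truth is weakly best in each.)
In every case the truthful bid is at least as good as any alternative, so it is a dominant strategy.

Yes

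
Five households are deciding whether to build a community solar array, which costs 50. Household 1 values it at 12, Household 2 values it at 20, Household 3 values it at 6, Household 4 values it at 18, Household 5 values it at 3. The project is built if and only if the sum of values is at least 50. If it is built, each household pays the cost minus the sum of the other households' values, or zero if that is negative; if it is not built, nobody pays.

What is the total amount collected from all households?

23

Total value 59 ≥ cost 50, so it is built.
Household 1: others sum to 47; max(0, 50 - 47) = 3.
Household 2: others sum to 39; max(0, 50 - 39) = 11.
Household 3: others sum to 53; max(0, 50 - 53) = 0.
Household 4: others sum to 41; max(0, 50 - 41) = 9.
Household 5: others sum to 56; max(0, 50 - 56) = 0.
Total collected = 3 + 11 + 0 + 9 + 0 = 23.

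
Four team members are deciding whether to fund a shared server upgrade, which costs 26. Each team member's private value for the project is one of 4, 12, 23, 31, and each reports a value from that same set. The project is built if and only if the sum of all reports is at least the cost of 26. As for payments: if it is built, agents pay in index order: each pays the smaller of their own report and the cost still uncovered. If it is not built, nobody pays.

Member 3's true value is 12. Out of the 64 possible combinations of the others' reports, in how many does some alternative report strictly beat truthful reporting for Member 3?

Others report (4, 4, 23): truth gives 0; report 4 gives 8 > 0. Violating.
Others report (4, 4, 31): truth gives 0; report 4 gives 8 > 0. Violating.
Others report (4, 12, 12): truth gives 2; report 4 gives 8 > 2. Violating.
Others report (4, 12, 23): truth gives 2; report 4 gives 8 > 2. Violating.
Others report (4, 4, 4): truth gives 0; no alternative beats it.
Others report (4, 4, 12): truth gives 0; no alternative beats it.
(Checking all 64 profiles: 8 have a profitable deviation, 56 do not.)

8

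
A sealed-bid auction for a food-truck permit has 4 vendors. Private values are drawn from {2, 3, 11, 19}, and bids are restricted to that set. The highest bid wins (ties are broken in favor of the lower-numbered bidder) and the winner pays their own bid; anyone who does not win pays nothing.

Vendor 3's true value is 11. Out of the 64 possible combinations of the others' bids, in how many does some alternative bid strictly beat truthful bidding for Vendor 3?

2

Others bid (2, 2, 2): truth gives 0; bid 3 gives 8 > 0. Violating.
Others bid (2, 2, 3): truth gives 0; bid 3 gives 8 > 0. Violating.
Others bid (2, 2, 11): truth gives 0; no alternative beats it.
Others bid (2, 2, 19): truth gives 0; no alternative beats it.
(Checking all 64 profiles: 2 have a profitable deviation, 62 do not.)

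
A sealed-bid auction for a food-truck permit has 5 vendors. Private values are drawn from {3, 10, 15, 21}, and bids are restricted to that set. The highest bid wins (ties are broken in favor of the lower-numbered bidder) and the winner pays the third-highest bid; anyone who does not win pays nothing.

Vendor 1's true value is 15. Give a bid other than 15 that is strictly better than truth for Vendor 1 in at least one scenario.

Suppose Vendor 2 bids 3, Vendor 3 bids 3, Vendor 4 bids 3 and Vendor 5 bids 21.
Bid 15: loses, pays 0, utility 0.
Bid 21: wins, pays 3, utility 15 - 3 = 12.
So bidding 21 beats truth here (12 > 0).

21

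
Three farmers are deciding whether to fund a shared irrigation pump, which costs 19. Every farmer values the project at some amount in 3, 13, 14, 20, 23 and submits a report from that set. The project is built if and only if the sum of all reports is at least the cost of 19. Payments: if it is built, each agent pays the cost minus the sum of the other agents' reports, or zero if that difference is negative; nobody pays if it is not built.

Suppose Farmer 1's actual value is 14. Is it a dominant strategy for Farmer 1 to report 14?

Yes

Check each profile of the others' reports and compare truth against every alternative report.
Others report (3, 20): truth gives 14, best alternative gives 14.
Others report (3, 23): truth gives 14, best alternative gives 14.
Others report (13, 13): truth gives 14, best alternative gives 14.
Others report (13, 14): truth gives 14, best alternative gives 14.
Others report (13, 20): truth gives 14, best alternative gives 14.
Others report (13, 23): truth gives 14, best alternative gives 14.
(Remaining 19 profiles checked similarly; truth is weakly best in each.)
In every case the truthful report is at least as good as any alternative, so it is a dominant strategy.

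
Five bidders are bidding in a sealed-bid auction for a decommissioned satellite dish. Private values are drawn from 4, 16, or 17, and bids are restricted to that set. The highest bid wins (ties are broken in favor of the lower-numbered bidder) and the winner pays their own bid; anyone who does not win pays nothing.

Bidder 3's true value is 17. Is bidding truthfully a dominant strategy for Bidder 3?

Consider the case where Bidder 1 bids 4, Bidder 2 bids 4, Bidder 4 bids 4 and Bidder 5 bids 4.
Truthful bid 17: wins, pays 17, utility 17 - 17 = 0.
Bid 16 instead: wins, pays 16, utility 17 - 16 = 1.
Since 1 > 0, bidding 16 is strictly better here, so truthful bidding is not dominant.

No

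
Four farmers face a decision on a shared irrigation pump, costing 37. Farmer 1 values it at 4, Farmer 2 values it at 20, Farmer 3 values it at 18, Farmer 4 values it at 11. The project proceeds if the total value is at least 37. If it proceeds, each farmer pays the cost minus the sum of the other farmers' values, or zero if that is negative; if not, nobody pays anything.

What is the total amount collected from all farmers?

Total value 53 ≥ cost 37, so it is built.
Farmer 1: others sum to 49; max(0, 37 - 49) = 0.
Farmer 2: others sum to 33; max(0, 37 - 33) = 4.
Farmer 3: others sum to 35; max(0, 37 - 35) = 2.
Farmer 4: others sum to 42; max(0, 37 - 42) = 0.
Total collected = 0 + 4 + 2 + 0 = 6.

6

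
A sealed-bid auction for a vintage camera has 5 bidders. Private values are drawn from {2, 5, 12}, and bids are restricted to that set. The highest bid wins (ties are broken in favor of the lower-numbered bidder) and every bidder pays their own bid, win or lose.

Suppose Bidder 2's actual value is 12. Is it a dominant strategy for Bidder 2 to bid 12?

No

Consider the case where Bidder 1 bids 2, Bidder 3 bids 2, Bidder 4 bids 2 and Bidder 5 bids 2.
Truthful bid 12: wins, pays 12, utility 12 - 12 = 0.
Bid 5 instead: wins, pays 5, utility 12 - 5 = 7.
Since 7 > 0, bidding 5 is strictly better here, so truthful bidding is not dominant.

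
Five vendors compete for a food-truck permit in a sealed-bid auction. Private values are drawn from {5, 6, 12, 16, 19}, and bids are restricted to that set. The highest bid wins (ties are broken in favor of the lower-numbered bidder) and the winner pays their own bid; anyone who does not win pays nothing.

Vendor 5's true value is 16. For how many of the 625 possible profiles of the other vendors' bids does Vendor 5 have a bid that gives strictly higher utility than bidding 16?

Others bid (5, 5, 5, 5): truth gives 0; bid 6 gives 10 > 0. Violating.
Others bid (5, 5, 5, 6): truth gives 0; bid 12 gives 4 > 0. Violating.
Others bid (5, 5, 6, 5): truth gives 0; bid 12 gives 4 > 0. Violating.
Others bid (5, 5, 6, 6): truth gives 0; bid 12 gives 4 > 0. Violating.
Others bid (5, 5, 5, 12): truth gives 0; no alternative beats it.
Others bid (5, 5, 5, 16): truth gives 0; no alternative beats it.
(Checking all 625 profiles: 16 have a profitable deviation, 609 do not.)

16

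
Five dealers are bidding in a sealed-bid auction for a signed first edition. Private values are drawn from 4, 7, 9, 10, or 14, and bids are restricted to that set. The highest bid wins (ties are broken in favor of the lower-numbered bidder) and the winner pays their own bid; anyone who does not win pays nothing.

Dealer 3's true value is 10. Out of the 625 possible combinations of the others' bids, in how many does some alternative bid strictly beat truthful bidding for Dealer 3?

Others bid (4, 4, 4, 4): truth gives 0; bid 7 gives 3 > 0. Violating.
Others bid (4, 4, 4, 7): truth gives 0; bid 7 gives 3 > 0. Violating.
Others bid (4, 4, 4, 9): truth gives 0; bid 9 gives 1 > 0. Violating.
Others bid (4, 4, 7, 4): truth gives 0; bid 7 gives 3 > 0. Violating.
Others bid (4, 4, 4, 10): truth gives 0; no alternative beats it.
Others bid (4, 4, 4, 14): truth gives 0; no alternative beats it.
(Checking all 625 profiles: 36 have a profitable deviation, 589 do not.)

36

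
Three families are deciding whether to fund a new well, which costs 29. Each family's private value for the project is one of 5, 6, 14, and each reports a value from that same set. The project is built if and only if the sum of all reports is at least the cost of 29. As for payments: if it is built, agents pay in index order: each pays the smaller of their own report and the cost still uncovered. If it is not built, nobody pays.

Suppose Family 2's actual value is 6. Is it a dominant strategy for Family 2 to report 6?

Consider the case where Family 1 reports 14 and Family 3 reports 14.
Truthful report 6: project built, pays 6, utility 6 - 6 = 0.
Report 5 instead: project built, pays 5, utility 6 - 5 = 1.
Since 1 > 0, reporting 5 is strictly better here, so truthful reporting is not dominant.

No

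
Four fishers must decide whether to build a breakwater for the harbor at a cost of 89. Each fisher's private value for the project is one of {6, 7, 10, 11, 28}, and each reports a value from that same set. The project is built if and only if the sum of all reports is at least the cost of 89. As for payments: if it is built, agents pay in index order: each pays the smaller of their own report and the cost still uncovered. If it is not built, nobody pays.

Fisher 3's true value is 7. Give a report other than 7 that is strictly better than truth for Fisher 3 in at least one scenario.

6

Suppose Fisher 1 reports 28, Fisher 2 reports 28 and Fisher 4 reports 28.
Report 7: project built, pays 7, utility 7 - 7 = 0.
Report 6: project built, pays 6, utility 7 - 6 = 1.
So reporting 6 beats truth here (1 > 0).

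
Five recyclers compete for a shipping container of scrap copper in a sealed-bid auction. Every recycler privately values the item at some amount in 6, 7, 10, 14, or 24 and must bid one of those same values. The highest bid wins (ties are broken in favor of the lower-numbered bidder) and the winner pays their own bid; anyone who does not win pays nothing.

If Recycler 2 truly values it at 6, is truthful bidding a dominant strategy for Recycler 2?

Yes

Check each profile of the others' bids and compare truth against every alternative bid.
Others bid (6, 6, 6, 6): truth gives 0, best alternative gives -1.
Others bid (6, 6, 6, 7): truth gives 0, best alternative gives -1.
Others bid (6, 6, 7, 6): truth gives 0, best alternative gives -1.
Others bid (6, 6, 7, 7): truth gives 0, best alternative gives -1.
Others bid (6, 7, 6, 6): truth gives 0, best alternative gives -1.
Others bid (6, 7, 6, 7): truth gives 0, best alternative gives -1.
(Remaining 619 profiles checked similarly; truth is weakly best in each.)
In every case the truthful bid is at least as good as any alternative, so it is a dominant strategy.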